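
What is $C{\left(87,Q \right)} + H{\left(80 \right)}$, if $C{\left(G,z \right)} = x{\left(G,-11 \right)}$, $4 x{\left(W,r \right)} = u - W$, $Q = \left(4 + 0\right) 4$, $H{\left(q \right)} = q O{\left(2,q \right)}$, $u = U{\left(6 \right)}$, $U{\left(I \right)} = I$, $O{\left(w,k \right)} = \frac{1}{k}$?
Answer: $- \frac{77}{4} \approx -19.25$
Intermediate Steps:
$u = 6$
$H{\left(q \right)} = 1$ ($H{\left(q \right)} = \frac{q}{q} = 1$)
$Q = 16$ ($Q = 4 \cdot 4 = 16$)
$x{\left(W,r \right)} = \frac{3}{2} - \frac{W}{4}$ ($x{\left(W,r \right)} = \frac{6 - W}{4} = \frac{3}{2} - \frac{W}{4}$)
$C{\left(G,z \right)} = \frac{3}{2} - \frac{G}{4}$
$C{\left(87,Q \right)} + H{\left(80 \right)} = \left(\frac{3}{2} - \frac{87}{4}\right) + 1 = - \frac{81}{4} + 1 = - \frac{77}{4}$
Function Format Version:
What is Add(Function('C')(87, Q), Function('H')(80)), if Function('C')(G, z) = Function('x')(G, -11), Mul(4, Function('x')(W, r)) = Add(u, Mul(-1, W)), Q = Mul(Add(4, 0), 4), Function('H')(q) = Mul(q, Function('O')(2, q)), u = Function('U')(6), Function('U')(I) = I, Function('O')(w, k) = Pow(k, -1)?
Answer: Rational(-77, 4) ≈ -19.250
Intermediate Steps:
u = 6
Function('H')(q) = 1 (Function('H')(q) = Mul(q, Pow(q, -1)) = 1)
Q = 16 (Q = Mul(4, 4) = 16)
Function('x')(W, r) = Add(Rational(3, 2), Mul(Rational(-1, 4), W)) (Function('x')(W, r) = Mul(Rational(1, 4), Add(6, Mul(-1, W))) = Add(Rational(3, 2), Mul(Rational(-1, 4), W)))
Function('C')(G, z) = Add(Rational(3, 2), Mul(Rational(-1, 4), G))
Add(Function('C')(87, Q), Function('H')(80)) = Add(Add(Rational(3, 2), Mul(Rational(-1, 4), 87)), 1) = Add(Add(Rational(3, 2), Rational(-87, 4)), 1) = Add(Rational(-81, 4), 1) = Rational(-77, 4)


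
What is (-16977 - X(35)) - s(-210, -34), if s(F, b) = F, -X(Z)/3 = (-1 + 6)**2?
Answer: -16692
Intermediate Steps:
X(Z) = -75 (X(Z) = -3*(-1 + 6)**2 = -3*5**2 = -3*25 = -75)
(-16977 - X(35)) - s(-210, -34) = (-16977 - 1*(-75)) - 1*(-210) = (-16977 + 75) + 210 = -16902 + 210 = -16692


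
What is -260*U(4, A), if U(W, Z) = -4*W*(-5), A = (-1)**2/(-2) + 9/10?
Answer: -20800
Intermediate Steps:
A = 2/5 (A = 1*(-1/2) + 9*(1/10) = -1/2 + 9/10 = 2/5 ≈ 0.40000)
U(W, Z) = 20*W
-260*U(4, A) = -5200*4 = -260*80 = -20800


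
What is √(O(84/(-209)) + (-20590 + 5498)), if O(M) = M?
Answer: 2*I*√164812802/209 ≈ 122.85*I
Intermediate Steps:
√(O(84/(-209)) + (-20590 + 5498)) = √(84/(-209) + (-20590 + 5498)) = √(84*(-1/209) - 15092) = √(-84/209 - 15092) = √(-3154312/209) = 2*I*√164812802/209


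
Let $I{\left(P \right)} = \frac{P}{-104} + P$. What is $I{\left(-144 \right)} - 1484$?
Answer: $- \frac{21146}{13} \approx -1626.6$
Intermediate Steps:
$I{\left(P \right)} = \frac{103 P}{104}$ ($I{\left(P \right)} = P \left(- \frac{1}{104}\right) + P = - \frac{P}{104} + P = \frac{103 P}{104}$)
$I{\left(-144 \right)} - 1484 = \frac{103}{104} \left(-144\right) - 1484 = - \frac{1854}{13} - 1484 = - \frac{21146}{13}$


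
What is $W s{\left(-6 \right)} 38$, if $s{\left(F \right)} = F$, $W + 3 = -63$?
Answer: $15048$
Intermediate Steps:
$W = -66$ ($W = -3 - 63 = -66$)
$W s{\left(-6 \right)} 38 = \left(-66\right) \left(-6\right) 38 = 396 \cdot 38 = 15048$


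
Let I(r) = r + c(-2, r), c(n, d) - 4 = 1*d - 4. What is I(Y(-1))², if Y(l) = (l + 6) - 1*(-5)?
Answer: 400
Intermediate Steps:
c(n, d) = d (c(n, d) = 4 + (1*d - 4) = 4 + (d - 4) = 4 + (-4 + d) = d)
Y(l) = 11 + l (Y(l) = (6 + l) + 5 = 11 + l)
I(r) = 2*r (I(r) = r + r = 2*r)
I(Y(-1))² = (2*(11 - 1))² = (2*10)² = 20² = 400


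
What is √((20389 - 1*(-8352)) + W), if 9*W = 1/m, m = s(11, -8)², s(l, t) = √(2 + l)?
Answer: √43715074/39 ≈ 169.53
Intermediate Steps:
m = 13 (m = (√(2 + 11))² = (√13)² = 13)
W = 1/117 (W = (⅑)/13 = (⅑)*(1/13) = 1/117 ≈ 0.0085470)
√((20389 - 1*(-8352)) + W) = √((20389 - 1*(-8352)) + 1/117) = √((20389 + 8352) + 1/117) = √(28741 + 1/117) = √(3362698/117) = √43715074/39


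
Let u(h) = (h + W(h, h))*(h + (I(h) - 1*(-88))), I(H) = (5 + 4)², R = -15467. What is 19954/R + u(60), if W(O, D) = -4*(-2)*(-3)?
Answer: 127489994/15467 ≈ 8242.7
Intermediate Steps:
I(H) = 81 (I(H) = 9² = 81)
W(O, D) = -24 (W(O, D) = 8*(-3) = -24)
u(h) = (-24 + h)*(169 + h) (u(h) = (h - 24)*(h + (81 - 1*(-88))) = (-24 + h)*(h + (81 + 88)) = (-24 + h)*(h + 169) = (-24 + h)*(169 + h))
19954/R + u(60) = 19954/(-15467) + (-4056 + 60² + 145*60) = 19954*(-1/15467) + (-4056 + 3600 + 8700) = -19954/15467 + 8244 = 127489994/15467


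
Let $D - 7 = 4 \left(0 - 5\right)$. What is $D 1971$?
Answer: $-25623$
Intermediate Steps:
$D = -13$ ($D = 7 + 4 \left(0 - 5\right) = 7 + 4 \left(-5\right) = 7 - 20 = -13$)
$D 1971 = \left(-13\right) 1971 = -25623$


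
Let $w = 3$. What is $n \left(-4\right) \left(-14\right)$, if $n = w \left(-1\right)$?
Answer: $-168$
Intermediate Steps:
$n = -3$ ($n = 3 \left(-1\right) = -3$)
$n \left(-4\right) \left(-14\right) = \left(-3\right) \left(-4\right) \left(-14\right) = 12 \left(-14\right) = -168$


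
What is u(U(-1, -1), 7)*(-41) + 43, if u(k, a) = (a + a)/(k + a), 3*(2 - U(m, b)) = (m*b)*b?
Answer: -37/2 ≈ -18.500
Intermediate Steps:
U(m, b) = 2 - m*b**2/3 (U(m, b) = 2 - m*b*b/3 = 2 - b*m*b/3 = 2 - m*b**2/3)
u(k, a) = 2*a/(a + k) (u(k, a) = (2*a)/(a + k) = 2*a/(a + k))
u(U(-1, -1), 7)*(-41) + 43 = (2*7/(7 + (2 - 1/3*(-1)*(-1)**2)))*(-41) + 43 = (2*7/(7 + (2 - 1/3*(-1)*1)))*(-41) + 43 = (2*7/(7 + (2 + 1/3)))*(-41) + 43 = (2*7/(7 + 7/3))*(-41) + 43 = (2*7/(28/3))*(-41) + 43 = (2*7*(3/28))*(-41) + 43 = (3/2)*(-41) + 43 = -123/2 + 43 = -37/2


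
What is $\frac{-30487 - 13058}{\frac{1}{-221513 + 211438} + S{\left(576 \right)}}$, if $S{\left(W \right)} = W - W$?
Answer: $438715875$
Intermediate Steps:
$S{\left(W \right)} = 0$
$\frac{-30487 - 13058}{\frac{1}{-221513 + 211438} + S{\left(576 \right)}} = \frac{-30487 - 13058}{\frac{1}{-221513 + 211438} + 0} = - \frac{43545}{\frac{1}{-10075} + 0} = - \frac{43545}{- \frac{1}{10075} + 0} = - \frac{43545}{- \frac{1}{10075}} = \left(-43545\right) \left(-10075\right) = 438715875$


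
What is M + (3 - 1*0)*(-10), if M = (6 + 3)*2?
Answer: -12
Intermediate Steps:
M = 18 (M = 9*2 = 18)
M + (3 - 1*0)*(-10) = 18 + (3 - 1*0)*(-10) = 18 + (3 + 0)*(-10) = 18 + 3*(-10) = 18 - 30 = -12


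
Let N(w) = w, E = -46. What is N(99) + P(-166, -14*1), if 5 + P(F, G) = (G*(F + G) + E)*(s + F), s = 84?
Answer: -202774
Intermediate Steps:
P(F, G) = -5 + (-46 + G*(F + G))*(84 + F) (P(F, G) = -5 + (G*(F + G) - 46)*(84 + F) = -5 + (-46 + G*(F + G))*(84 + F))
N(99) + P(-166, -14*1) = 99 + (-3869 - 46*(-166) + 84*(-14*1)² - 166*(-14*1)² - 14*1*(-166)² + 84*(-166)*(-14*1)) = 99 + (-3869 + 7636 + 84*(-14)² - 166*(-14)² - 14*27556 + 84*(-166)*(-14)) = 99 + (-3869 + 7636 + 84*196 - 166*196 - 385784 + 195216) = 99 + (-3869 + 7636 + 16464 - 32536 - 385784 + 195216) = 99 - 202873 = -202774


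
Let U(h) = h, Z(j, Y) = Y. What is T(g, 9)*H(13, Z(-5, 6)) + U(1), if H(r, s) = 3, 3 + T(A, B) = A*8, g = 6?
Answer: 136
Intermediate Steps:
T(A, B) = -3 + 8*A (T(A, B) = -3 + A*8 = -3 + 8*A)
T(g, 9)*H(13, Z(-5, 6)) + U(1) = (-3 + 8*6)*3 + 1 = (-3 + 48)*3 + 1 = 45*3 + 1 = 135 + 1 = 136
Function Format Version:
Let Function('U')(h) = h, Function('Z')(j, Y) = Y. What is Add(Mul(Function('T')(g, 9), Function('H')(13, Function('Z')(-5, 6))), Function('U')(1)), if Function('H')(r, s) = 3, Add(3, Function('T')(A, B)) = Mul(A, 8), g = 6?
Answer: 136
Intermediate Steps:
Function('T')(A, B) = Add(-3, Mul(8, A)) (Function('T')(A, B) = Add(-3, Mul(A, 8)) = Add(-3, Mul(8, A)))
Add(Mul(Function('T')(g, 9), Function('H')(13, Function('Z')(-5, 6))), Function('U')(1)) = Add(Mul(Add(-3, Mul(8, 6)), 3), 1) = Add(Mul(Add(-3, 48), 3), 1) = Add(Mul(45, 3), 1) = Add(135, 1) = 136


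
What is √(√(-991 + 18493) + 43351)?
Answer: √(43351 + √17502) ≈ 208.53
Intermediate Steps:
√(√(-991 + 18493) + 43351) = √(√17502 + 43351) = √(43351 + √17502)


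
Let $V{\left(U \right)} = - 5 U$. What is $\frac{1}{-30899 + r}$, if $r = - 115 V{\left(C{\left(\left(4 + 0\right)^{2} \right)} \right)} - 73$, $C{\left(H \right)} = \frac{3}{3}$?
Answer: $- \frac{1}{30397} \approx -3.2898 \cdot 10^{-5}$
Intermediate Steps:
$C{\left(H \right)} = 1$ ($C{\left(H \right)} = 3 \cdot \frac{1}{3} = 1$)
$r = 502$ ($r = - 115 \left(\left(-5\right) 1\right) - 73 = \left(-115\right) \left(-5\right) - 73 = 575 - 73 = 502$)
$\frac{1}{-30899 + r} = \frac{1}{-30899 + 502} = \frac{1}{-30397} = - \frac{1}{30397}$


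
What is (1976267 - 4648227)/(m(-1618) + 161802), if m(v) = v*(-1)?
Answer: -133598/8171 ≈ -16.350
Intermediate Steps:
m(v) = -v
(1976267 - 4648227)/(m(-1618) + 161802) = (1976267 - 4648227)/(-1*(-1618) + 161802) = -2671960/(1618 + 161802) = -2671960/163420 = -2671960*1/163420 = -133598/8171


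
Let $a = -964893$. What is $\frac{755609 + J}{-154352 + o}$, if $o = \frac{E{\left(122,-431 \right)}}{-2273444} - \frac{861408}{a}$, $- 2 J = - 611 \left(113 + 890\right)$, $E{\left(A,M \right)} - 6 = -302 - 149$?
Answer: $- \frac{258854579061626894}{37621027785385183} \approx -6.8806$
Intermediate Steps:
$E{\left(A,M \right)} = -445$ ($E{\left(A,M \right)} = 6 - 451 = -445$)
$J = \frac{612833}{2}$ ($J = - \frac{\left(-611\right) \left(113 + 890\right)}{2} = - \frac{\left(-611\right) 1003}{2} = \left(- \frac{1}{2}\right) \left(-612833\right) = \frac{612833}{2} \approx 3.0642 \cdot 10^{5}$)
$o = \frac{652930742179}{731210067164}$ ($o = - \frac{445}{-2273444} - \frac{861408}{-964893} = \left(-445\right) \left(- \frac{1}{2273444}\right) - - \frac{287136}{321631} = \frac{445}{2273444} + \frac{287136}{321631} = \frac{652930742179}{731210067164} \approx 0.89295$)
$\frac{755609 + J}{-154352 + o} = \frac{755609 + \frac{612833}{2}}{-154352 + \frac{652930742179}{731210067164}} = \frac{2124051}{2 \left(- \frac{112863083356155549}{731210067164}\right)} = \frac{2124051}{2} \left(- \frac{731210067164}{112863083356155549}\right) = - \frac{258854579061626894}{37621027785385183}$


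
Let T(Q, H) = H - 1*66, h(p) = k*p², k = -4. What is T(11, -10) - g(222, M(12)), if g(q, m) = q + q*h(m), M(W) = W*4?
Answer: 2045654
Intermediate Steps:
M(W) = 4*W
h(p) = -4*p²
T(Q, H) = -66 + H (T(Q, H) = H - 66 = -66 + H)
g(q, m) = q - 4*q*m² (g(q, m) = q + q*(-4*m²) = q - 4*q*m²)
T(11, -10) - g(222, M(12)) = (-66 - 10) - 222*(1 - 4*(4*12)²) = -76 - 222*(1 - 4*48²) = -76 - 222*(1 - 4*2304) = -76 - 222*(1 - 9216) = -76 - 222*(-9215) = -76 - 1*(-2045730) = -76 + 2045730 = 2045654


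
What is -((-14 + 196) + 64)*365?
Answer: -89790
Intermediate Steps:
-((-14 + 196) + 64)*365 = -(182 + 64)*365 = -246*365 = -1*89790 = -89790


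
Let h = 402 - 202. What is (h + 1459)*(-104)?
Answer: -172536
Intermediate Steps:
h = 200
(h + 1459)*(-104) = (200 + 1459)*(-104) = 1659*(-104) = -172536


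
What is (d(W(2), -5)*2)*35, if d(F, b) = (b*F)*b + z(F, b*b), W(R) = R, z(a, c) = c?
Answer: 5250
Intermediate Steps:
d(F, b) = b**2 + F*b**2 (d(F, b) = (b*F)*b + b*b = (F*b)*b + b**2 = F*b**2 + b**2 = b**2 + F*b**2)
(d(W(2), -5)*2)*35 = (((-5)**2*(1 + 2))*2)*35 = ((25*3)*2)*35 = (75*2)*35 = 150*35 = 5250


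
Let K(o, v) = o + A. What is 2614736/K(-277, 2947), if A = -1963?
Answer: -163421/140 ≈ -1167.3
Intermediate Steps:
K(o, v) = -1963 + o (K(o, v) = o - 1963 = -1963 + o)
2614736/K(-277, 2947) = 2614736/(-1963 - 277) = 2614736/(-2240) = 2614736*(-1/2240) = -163421/140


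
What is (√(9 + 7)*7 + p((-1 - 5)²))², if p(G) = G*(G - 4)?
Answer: 1392400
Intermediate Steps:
p(G) = G*(-4 + G)
(√(9 + 7)*7 + p((-1 - 5)²))² = (√(9 + 7)*7 + (-1 - 5)²*(-4 + (-1 - 5)²))² = (√16*7 + (-6)²*(-4 + (-6)²))² = (4*7 + 36*(-4 + 36))² = (28 + 36*32)² = (28 + 1152)² = 1180² = 1392400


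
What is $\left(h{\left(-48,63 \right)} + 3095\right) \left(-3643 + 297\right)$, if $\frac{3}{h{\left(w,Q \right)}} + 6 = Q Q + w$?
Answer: $- \frac{13514413696}{1305} \approx -1.0356 \cdot 10^{7}$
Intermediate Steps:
$h{\left(w,Q \right)} = \frac{3}{-6 + w + Q^{2}}$ ($h{\left(w,Q \right)} = \frac{3}{-6 + \left(Q Q + w\right)} = \frac{3}{-6 + \left(Q^{2} + w\right)} = \frac{3}{-6 + \left(w + Q^{2}\right)} = \frac{3}{-6 + w + Q^{2}}$)
$\left(h{\left(-48,63 \right)} + 3095\right) \left(-3643 + 297\right) = \left(\frac{3}{-6 - 48 + 63^{2}} + 3095\right) \left(-3643 + 297\right) = \left(\frac{3}{-6 - 48 + 3969} + 3095\right) \left(-3346\right) = \left(\frac{3}{3915} + 3095\right) \left(-3346\right) = \left(3 \cdot \frac{1}{3915} + 3095\right) \left(-3346\right) = \left(\frac{1}{1305} + 3095\right) \left(-3346\right) = \frac{4038976}{1305} \left(-3346\right) = - \frac{13514413696}{1305}$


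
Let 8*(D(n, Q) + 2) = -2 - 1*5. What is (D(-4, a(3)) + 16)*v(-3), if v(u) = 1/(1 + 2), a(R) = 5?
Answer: 35/8 ≈ 4.3750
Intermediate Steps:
D(n, Q) = -23/8 (D(n, Q) = -2 + (-2 - 1*5)/8 = -2 + (-2 - 5)/8 = -2 + (1/8)*(-7) = -2 - 7/8 = -23/8)
v(u) = 1/3
(D(-4, a(3)) + 16)*v(-3) = (-23/8 + 16)*(1/3) = (105/8)*(1/3) = 35/8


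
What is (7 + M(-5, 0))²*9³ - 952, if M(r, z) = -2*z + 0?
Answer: 34769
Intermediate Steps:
M(r, z) = -2*z
(7 + M(-5, 0))²*9³ - 952 = (7 - 2*0)²*9³ - 952 = (7 + 0)²*729 - 952 = 7²*729 - 952 = 49*729 - 952 = 35721 - 952 = 34769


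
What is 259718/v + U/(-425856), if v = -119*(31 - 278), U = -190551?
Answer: 38734444717/4172395136 ≈ 9.2835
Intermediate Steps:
v = 29393 (v = -119*(-247) = 29393)
259718/v + U/(-425856) = 259718/29393 - 190551/(-425856) = 259718*(1/29393) - 190551*(-1/425856) = 259718/29393 + 63517/141952 = 38734444717/4172395136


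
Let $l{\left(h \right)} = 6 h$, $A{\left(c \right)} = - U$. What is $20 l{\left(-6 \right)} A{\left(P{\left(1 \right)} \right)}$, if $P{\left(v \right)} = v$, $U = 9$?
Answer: $6480$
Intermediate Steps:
$A{\left(c \right)} = -9$ ($A{\left(c \right)} = \left(-1\right) 9 = -9$)
$20 l{\left(-6 \right)} A{\left(P{\left(1 \right)} \right)} = 20 \cdot 6 \left(-6\right) \left(-9\right) = 20 \left(-36\right) \left(-9\right) = \left(-720\right) \left(-9\right) = 6480$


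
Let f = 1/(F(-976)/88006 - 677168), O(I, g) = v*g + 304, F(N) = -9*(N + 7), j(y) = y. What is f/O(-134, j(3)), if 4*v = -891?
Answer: 352024/86829679384159 ≈ 4.0542e-9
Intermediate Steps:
F(N) = -63 - 9*N (F(N) = -9*(7 + N) = -63 - 9*N)
v = -891/4 (v = (¼)*(-891) = -891/4 ≈ -222.75)
O(I, g) = 304 - 891*g/4 (O(I, g) = -891*g/4 + 304 = 304 - 891*g/4)
f = -88006/59594838287 (f = 1/((-63 - 9*(-976))/88006 - 677168) = 1/((-63 + 8784)*(1/88006) - 677168) = 1/(8721*(1/88006) - 677168) = 1/(8721/88006 - 677168) = 1/(-59594838287/88006) = -88006/59594838287 ≈ -1.4767e-6)
f/O(-134, j(3)) = -88006/(59594838287*(304 - 891/4*3)) = -88006/(59594838287*(304 - 2673/4)) = -88006/(59594838287*(-1457/4)) = -88006/59594838287*(-4/1457) = 352024/86829679384159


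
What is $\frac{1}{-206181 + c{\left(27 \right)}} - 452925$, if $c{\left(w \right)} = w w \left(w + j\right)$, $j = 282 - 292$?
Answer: $- \frac{87771429901}{193788} \approx -4.5293 \cdot 10^{5}$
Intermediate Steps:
$j = -10$
$c{\left(w \right)} = w^{2} \left(-10 + w\right)$ ($c{\left(w \right)} = w w \left(w - 10\right) = w^{2} \left(-10 + w\right)$)
$\frac{1}{-206181 + c{\left(27 \right)}} - 452925 = \frac{1}{-206181 + 27^{2} \left(-10 + 27\right)} - 452925 = \frac{1}{-206181 + 729 \cdot 17} - 452925 = \frac{1}{-206181 + 12393} - 452925 = \frac{1}{-193788} - 452925 = - \frac{1}{193788} - 452925 = - \frac{87771429901}{193788}$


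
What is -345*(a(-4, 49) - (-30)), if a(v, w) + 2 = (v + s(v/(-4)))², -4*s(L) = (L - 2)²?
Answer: -254265/16 ≈ -15892.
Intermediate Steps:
s(L) = -(-2 + L)²/4 (s(L) = -(L - 2)²/4 = -(-2 + L)²/4)
a(v, w) = -2 + (v - (-2 - v/4)²/4)² (a(v, w) = -2 + (v - (-2 + v/(-4))²/4)² = -2 + (v - (-2 + v*(-¼))²/4)² = -2 + (v - (-2 - v/4)²/4)²)
-345*(a(-4, 49) - (-30)) = -345*((-2 + (-(8 - 4)² + 64*(-4))²/4096) - (-30)) = -345*((-2 + (-1*4² - 256)²/4096) - 1*(-30)) = -345*((-2 + (-1*16 - 256)²/4096) + 30) = -345*((-2 + (-16 - 256)²/4096) + 30) = -345*((-2 + (1/4096)*(-272)²) + 30) = -345*((-2 + (1/4096)*73984) + 30) = -345*((-2 + 289/16) + 30) = -345*(257/16 + 30) = -345*737/16 = -254265/16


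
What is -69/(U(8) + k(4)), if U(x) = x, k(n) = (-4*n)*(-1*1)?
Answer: -23/8 ≈ -2.8750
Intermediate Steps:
k(n) = 4*n (k(n) = -4*n*(-1) = 4*n)
-69/(U(8) + k(4)) = -69/(8 + 4*4) = -69/(8 + 16) = -69/24 = (1/24)*(-69) = -23/8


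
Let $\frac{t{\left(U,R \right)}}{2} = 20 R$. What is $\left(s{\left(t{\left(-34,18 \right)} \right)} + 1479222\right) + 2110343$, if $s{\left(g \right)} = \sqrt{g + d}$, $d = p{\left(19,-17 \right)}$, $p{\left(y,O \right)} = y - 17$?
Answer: $3589565 + 19 \sqrt{2} \approx 3.5896 \cdot 10^{6}$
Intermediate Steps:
$p{\left(y,O \right)} = -17 + y$ ($p{\left(y,O \right)} = y - 17 = -17 + y$)
$t{\left(U,R \right)} = 40 R$ ($t{\left(U,R \right)} = 2 \cdot 20 R = 40 R$)
$d = 2$ ($d = -17 + 19 = 2$)
$s{\left(g \right)} = \sqrt{2 + g}$ ($s{\left(g \right)} = \sqrt{g + 2} = \sqrt{2 + g}$)
$\left(s{\left(t{\left(-34,18 \right)} \right)} + 1479222\right) + 2110343 = \left(\sqrt{2 + 40 \cdot 18} + 1479222\right) + 2110343 = \left(\sqrt{2 + 720} + 1479222\right) + 2110343 = \left(\sqrt{722} + 1479222\right) + 2110343 = \left(19 \sqrt{2} + 1479222\right) + 2110343 = \left(1479222 + 19 \sqrt{2}\right) + 2110343 = 3589565 + 19 \sqrt{2}$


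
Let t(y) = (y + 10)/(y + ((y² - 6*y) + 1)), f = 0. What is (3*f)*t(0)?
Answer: 0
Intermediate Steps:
t(y) = (10 + y)/(1 + y² - 5*y) (t(y) = (10 + y)/(y + (1 + y² - 6*y)) = (10 + y)/(1 + y² - 5*y))
(3*f)*t(0) = (3*0)*((10 + 0)/(1 + 0² - 5*0)) = 0*(10/(1 + 0 + 0)) = 0*(10/1) = 0*(1*10) = 0*10 = 0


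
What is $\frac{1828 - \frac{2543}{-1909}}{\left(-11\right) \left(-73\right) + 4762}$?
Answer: $\frac{33259}{101177} \approx 0.32872$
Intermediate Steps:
$\frac{1828 - \frac{2543}{-1909}}{\left(-11\right) \left(-73\right) + 4762} = \frac{1828 - - \frac{2543}{1909}}{803 + 4762} = \frac{1828 + \frac{2543}{1909}}{5565} = \frac{3492195}{1909} \cdot \frac{1}{5565} = \frac{33259}{101177}$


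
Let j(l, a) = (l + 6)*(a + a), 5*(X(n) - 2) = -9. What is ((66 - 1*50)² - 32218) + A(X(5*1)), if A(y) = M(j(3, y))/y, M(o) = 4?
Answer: -31942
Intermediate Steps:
X(n) = ⅕ (X(n) = 2 + (⅕)*(-9) = 2 - 9/5 = ⅕)
j(l, a) = 2*a*(6 + l) (j(l, a) = (6 + l)*(2*a) = 2*a*(6 + l))
A(y) = 4/y
((66 - 1*50)² - 32218) + A(X(5*1)) = ((66 - 1*50)² - 32218) + 4/(⅕) = ((66 - 50)² - 32218) + 4*5 = (16² - 32218) + 20 = (256 - 32218) + 20 = -31962 + 20 = -31942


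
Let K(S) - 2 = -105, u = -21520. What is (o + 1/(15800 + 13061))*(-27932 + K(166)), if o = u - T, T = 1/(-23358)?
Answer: 19367366009837235/32101678 ≈ 6.0331e+8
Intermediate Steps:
K(S) = -103 (K(S) = 2 - 105 = -103)
T = -1/23358 ≈ -4.2812e-5
o = -502664159/23358 (o = -21520 - 1*(-1/23358) = -21520 + 1/23358 = -502664159/23358 ≈ -21520.)
(o + 1/(15800 + 13061))*(-27932 + K(166)) = (-502664159/23358 + 1/(15800 + 13061))*(-27932 - 103) = (-502664159/23358 + 1/28861)*(-28035) = -14507390269541/674135238*(-28035) = 19367366009837235/32101678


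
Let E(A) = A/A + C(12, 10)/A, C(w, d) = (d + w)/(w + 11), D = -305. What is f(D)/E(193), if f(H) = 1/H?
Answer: -4439/1360605 ≈ -0.0032625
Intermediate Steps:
C(w, d) = (d + w)/(11 + w)
E(A) = 1 + 22/(23*A) (E(A) = A/A + ((10 + 12)/(11 + 12))/A = 1 + (22/23)/A = 1 + ((1/23)*22)/A = 1 + 22/(23*A))
f(D)/E(193) = 1/((-305)*(((22/23 + 193)/193))) = -1/(305*((1/193)*(4461/23))) = -1/(305*4461/4439) = -1/305*4439/4461 = -4439/1360605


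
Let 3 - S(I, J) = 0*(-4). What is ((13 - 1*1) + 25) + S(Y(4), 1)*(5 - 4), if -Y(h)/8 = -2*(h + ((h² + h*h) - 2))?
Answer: 40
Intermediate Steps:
Y(h) = -32 + 16*h + 32*h² (Y(h) = -(-16)*(h + ((h² + h*h) - 2)) = -(-16)*(h + ((h² + h²) - 2)) = -(-16)*(h + (2*h² - 2)) = -(-16)*(h + (-2 + 2*h²)) = -(-16)*(-2 + h + 2*h²) = -8*(4 - 4*h² - 2*h) = -32 + 16*h + 32*h²)
S(I, J) = 3 (S(I, J) = 3 - 0*(-4) = 3 - 1*0 = 3 + 0 = 3)
((13 - 1*1) + 25) + S(Y(4), 1)*(5 - 4) = ((13 - 1*1) + 25) + 3*(5 - 4) = ((13 - 1) + 25) + 3*1 = (12 + 25) + 3 = 37 + 3 = 40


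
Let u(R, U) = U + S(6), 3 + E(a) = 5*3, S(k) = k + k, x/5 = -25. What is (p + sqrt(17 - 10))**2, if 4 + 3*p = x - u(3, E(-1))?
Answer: (51 - sqrt(7))**2 ≈ 2338.1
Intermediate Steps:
x = -125 (x = 5*(-25) = -125)
S(k) = 2*k
E(a) = 12 (E(a) = -3 + 5*3 = -3 + 15 = 12)
u(R, U) = 12 + U (u(R, U) = U + 2*6 = U + 12 = 12 + U)
p = -51 (p = -4/3 + (-125 - (12 + 12))/3 = -4/3 + (-125 - 1*24)/3 = -4/3 + (-125 - 24)/3 = -4/3 + (1/3)*(-149) = -4/3 - 149/3 = -51)
(p + sqrt(17 - 10))**2 = (-51 + sqrt(17 - 10))**2 = (-51 + sqrt(7))**2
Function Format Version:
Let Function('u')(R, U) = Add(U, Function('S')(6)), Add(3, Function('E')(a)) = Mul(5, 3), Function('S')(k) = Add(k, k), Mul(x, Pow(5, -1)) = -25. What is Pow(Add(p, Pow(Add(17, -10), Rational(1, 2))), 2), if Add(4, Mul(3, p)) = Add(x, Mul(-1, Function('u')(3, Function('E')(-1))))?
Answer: Pow(Add(51, Mul(-1, Pow(7, Rational(1, 2)))), 2) ≈ 2338.1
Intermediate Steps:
x = -125 (x = Mul(5, -25) = -125)
Function('S')(k) = Mul(2, k)
Function('E')(a) = 12 (Function('E')(a) = Add(-3, Mul(5, 3)) = Add(-3, 15) = 12)
Function('u')(R, U) = Add(12, U) (Function('u')(R, U) = Add(U, Mul(2, 6)) = Add(U, 12) = Add(12, U))
p = -51 (p = Add(Rational(-4, 3), Mul(Rational(1, 3), Add(-125, Mul(-1, Add(12, 12))))) = Add(Rational(-4, 3), Mul(Rational(1, 3), Add(-125, Mul(-1, 24)))) = Add(Rational(-4, 3), Mul(Rational(1, 3), Add(-125, -24))) = Add(Rational(-4, 3), Mul(Rational(1, 3), -149)) = Add(Rational(-4, 3), Rational(-149, 3)) = -51)
Pow(Add(p, Pow(Add(17, -10), Rational(1, 2))), 2) = Pow(Add(-51, Pow(Add(17, -10), Rational(1, 2))), 2) = Pow(Add(-51, Pow(7, Rational(1, 2))), 2)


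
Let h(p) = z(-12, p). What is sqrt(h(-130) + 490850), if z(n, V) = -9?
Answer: sqrt(490841) ≈ 700.60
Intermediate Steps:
h(p) = -9
sqrt(h(-130) + 490850) = sqrt(-9 + 490850) = sqrt(490841)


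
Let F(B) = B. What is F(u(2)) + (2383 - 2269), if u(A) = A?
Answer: 116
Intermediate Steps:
F(u(2)) + (2383 - 2269) = 2 + (2383 - 2269) = 2 + 114 = 116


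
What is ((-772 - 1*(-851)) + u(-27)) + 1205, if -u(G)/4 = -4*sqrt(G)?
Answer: 1284 + 48*I*sqrt(3) ≈ 1284.0 + 83.138*I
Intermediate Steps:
u(G) = 16*sqrt(G) (u(G) = -(-16)*sqrt(G) = 16*sqrt(G))
((-772 - 1*(-851)) + u(-27)) + 1205 = ((-772 - 1*(-851)) + 16*sqrt(-27)) + 1205 = ((-772 + 851) + 16*(3*I*sqrt(3))) + 1205 = (79 + 48*I*sqrt(3)) + 1205 = 1284 + 48*I*sqrt(3)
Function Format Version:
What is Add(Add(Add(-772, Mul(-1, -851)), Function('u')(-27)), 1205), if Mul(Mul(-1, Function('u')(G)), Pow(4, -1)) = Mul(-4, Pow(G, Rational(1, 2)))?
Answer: Add(1284, Mul(48, I, Pow(3, Rational(1, 2)))) ≈ Add(1284.0, Mul(83.138, I))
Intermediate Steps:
Function('u')(G) = Mul(16, Pow(G, Rational(1, 2))) (Function('u')(G) = Mul(-4, Mul(-4, Pow(G, Rational(1, 2)))) = Mul(16, Pow(G, Rational(1, 2))))
Add(Add(Add(-772, Mul(-1, -851)), Function('u')(-27)), 1205) = Add(Add(Add(-772, Mul(-1, -851)), Mul(16, Pow(-27, Rational(1, 2)))), 1205) = Add(Add(Add(-772, 851), Mul(16, Mul(3, I, Pow(3, Rational(1, 2))))), 1205) = Add(Add(79, Mul(48, I, Pow(3, Rational(1, 2)))), 1205) = Add(1284, Mul(48, I, Pow(3, Rational(1, 2))))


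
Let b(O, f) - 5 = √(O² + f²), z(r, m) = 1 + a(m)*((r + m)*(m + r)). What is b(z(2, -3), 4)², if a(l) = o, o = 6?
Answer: (5 + √65)² ≈ 170.62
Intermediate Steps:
a(l) = 6
z(r, m) = 1 + 6*(m + r)² (z(r, m) = 1 + 6*((r + m)*(m + r)) = 1 + 6*((m + r)*(m + r)) = 1 + 6*(m + r)²)
b(O, f) = 5 + √(O² + f²)
b(z(2, -3), 4)² = (5 + √((1 + 6*(-3 + 2)²)² + 4²))² = (5 + √((1 + 6*(-1)²)² + 16))² = (5 + √((1 + 6*1)² + 16))² = (5 + √((1 + 6)² + 16))² = (5 + √(7² + 16))² = (5 + √(49 + 16))² = (5 + √65)²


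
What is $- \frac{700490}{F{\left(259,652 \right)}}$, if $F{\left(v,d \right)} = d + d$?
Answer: $- \frac{350245}{652} \approx -537.19$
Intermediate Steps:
$F{\left(v,d \right)} = 2 d$
$- \frac{700490}{F{\left(259,652 \right)}} = - \frac{700490}{2 \cdot 652} = - \frac{700490}{1304} = \left(-700490\right) \frac{1}{1304} = - \frac{350245}{652}$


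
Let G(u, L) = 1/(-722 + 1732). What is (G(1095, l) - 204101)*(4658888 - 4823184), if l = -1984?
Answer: 16934153755332/505 ≈ 3.3533e+10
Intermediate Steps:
G(u, L) = 1/1010
(G(1095, l) - 204101)*(4658888 - 4823184) = (1/1010 - 204101)*(4658888 - 4823184) = -206142009/1010*(-164296) = 16934153755332/505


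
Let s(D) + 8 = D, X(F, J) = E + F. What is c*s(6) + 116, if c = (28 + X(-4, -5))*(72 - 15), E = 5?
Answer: -3190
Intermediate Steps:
X(F, J) = 5 + F
s(D) = -8 + D
c = 1653 (c = (28 + (5 - 4))*(72 - 15) = (28 + 1)*57 = 29*57 = 1653)
c*s(6) + 116 = 1653*(-8 + 6) + 116 = 1653*(-2) + 116 = -3306 + 116 = -3190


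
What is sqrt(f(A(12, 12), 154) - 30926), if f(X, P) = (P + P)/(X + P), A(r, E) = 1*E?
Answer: 4*I*sqrt(13314777)/83 ≈ 175.85*I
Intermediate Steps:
A(r, E) = E
f(X, P) = 2*P/(P + X) (f(X, P) = (2*P)/(P + X) = 2*P/(P + X))
sqrt(f(A(12, 12), 154) - 30926) = sqrt(2*154/(154 + 12) - 30926) = sqrt(2*154/166 - 30926) = sqrt(2*154*(1/166) - 30926) = sqrt(154/83 - 30926) = sqrt(-2566704/83) = 4*I*sqrt(13314777)/83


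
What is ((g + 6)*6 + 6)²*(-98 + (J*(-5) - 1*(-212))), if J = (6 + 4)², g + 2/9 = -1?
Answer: -4174976/9 ≈ -4.6389e+5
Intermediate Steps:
g = -11/9 (g = -2/9 - 1 = -11/9 ≈ -1.2222)
J = 100 (J = 10² = 100)
((g + 6)*6 + 6)²*(-98 + (J*(-5) - 1*(-212))) = ((-11/9 + 6)*6 + 6)²*(-98 + (100*(-5) - 1*(-212))) = ((43/9)*6 + 6)²*(-98 + (-500 + 212)) = (86/3 + 6)²*(-98 - 288) = (104/3)²*(-386) = (10816/9)*(-386) = -4174976/9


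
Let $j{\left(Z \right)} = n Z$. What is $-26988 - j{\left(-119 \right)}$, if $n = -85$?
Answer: $-37103$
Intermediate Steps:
$j{\left(Z \right)} = - 85 Z$
$-26988 - j{\left(-119 \right)} = -26988 - \left(-85\right) \left(-119\right) = -26988 - 10115 = -37103$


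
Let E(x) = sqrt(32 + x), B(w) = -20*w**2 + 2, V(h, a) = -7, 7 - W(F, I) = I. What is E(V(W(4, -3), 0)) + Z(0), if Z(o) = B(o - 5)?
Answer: -493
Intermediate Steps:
W(F, I) = 7 - I
B(w) = 2 - 20*w**2 (B(w) = -20*w**2 + 2 = 2 - 20*w**2)
Z(o) = 2 - 20*(-5 + o)**2 (Z(o) = 2 - 20*(o - 5)**2 = 2 - 20*(-5 + o)**2)
E(V(W(4, -3), 0)) + Z(0) = sqrt(32 - 7) + (2 - 20*(-5 + 0)**2) = sqrt(25) + (2 - 20*(-5)**2) = 5 + (2 - 20*25) = 5 + (2 - 500) = 5 - 498 = -493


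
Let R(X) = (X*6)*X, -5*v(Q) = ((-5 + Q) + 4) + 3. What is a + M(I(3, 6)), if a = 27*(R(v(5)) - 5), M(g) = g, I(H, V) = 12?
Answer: 4863/25 ≈ 194.52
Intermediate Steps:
v(Q) = -⅖ - Q/5 (v(Q) = -(((-5 + Q) + 4) + 3)/5 = -((-1 + Q) + 3)/5 = -(2 + Q)/5 = -⅖ - Q/5)
R(X) = 6*X² (R(X) = (6*X)*X = 6*X²)
a = 4563/25 (a = 27*(6*(-⅖ - ⅕*5)² - 5) = 27*(6*(-⅖ - 1)² - 5) = 27*(6*(-7/5)² - 5) = 27*(6*(49/25) - 5) = 27*(294/25 - 5) = 27*(169/25) = 4563/25 ≈ 182.52)
a + M(I(3, 6)) = 4563/25 + 12 = 4863/25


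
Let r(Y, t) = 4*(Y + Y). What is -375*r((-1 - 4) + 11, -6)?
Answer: -18000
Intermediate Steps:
r(Y, t) = 8*Y (r(Y, t) = 4*(2*Y) = 8*Y)
-375*r((-1 - 4) + 11, -6) = -3000*((-1 - 4) + 11) = -3000*(-5 + 11) = -3000*6 = -375*48 = -18000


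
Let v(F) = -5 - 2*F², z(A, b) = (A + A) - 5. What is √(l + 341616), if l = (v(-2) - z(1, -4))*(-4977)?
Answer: √391386 ≈ 625.61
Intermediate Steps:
z(A, b) = -5 + 2*A (z(A, b) = 2*A - 5 = -5 + 2*A)
l = 49770 (l = ((-5 - 2*(-2)²) - (-5 + 2*1))*(-4977) = ((-5 - 2*4) - (-5 + 2))*(-4977) = ((-5 - 8) - 1*(-3))*(-4977) = (-13 + 3)*(-4977) = -10*(-4977) = 49770)
√(l + 341616) = √(49770 + 341616) = √391386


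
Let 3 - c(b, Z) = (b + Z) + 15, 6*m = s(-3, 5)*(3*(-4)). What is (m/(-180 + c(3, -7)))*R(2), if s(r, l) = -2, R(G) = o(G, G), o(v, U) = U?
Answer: -2/47 ≈ -0.042553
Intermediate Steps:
R(G) = G
m = 4 (m = (-6*(-4))/6 = (-2*(-12))/6 = (1/6)*24 = 4)
c(b, Z) = -12 - Z - b (c(b, Z) = 3 - ((b + Z) + 15) = 3 - ((Z + b) + 15) = 3 - (15 + Z + b) = 3 + (-15 - Z - b) = -12 - Z - b)
(m/(-180 + c(3, -7)))*R(2) = (4/(-180 + (-12 - 1*(-7) - 1*3)))*2 = (4/(-180 + (-12 + 7 - 3)))*2 = (4/(-180 - 8))*2 = (4/(-188))*2 = (4*(-1/188))*2 = -1/47*2 = -2/47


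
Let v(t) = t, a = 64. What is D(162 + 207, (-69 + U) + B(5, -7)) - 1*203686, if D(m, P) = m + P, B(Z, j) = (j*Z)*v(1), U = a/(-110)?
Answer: -11188187/55 ≈ -2.0342e+5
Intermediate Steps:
U = -32/55 (U = 64/(-110) = 64*(-1/110) = -32/55 ≈ -0.58182)
B(Z, j) = Z*j (B(Z, j) = (j*Z)*1 = (Z*j)*1 = Z*j)
D(m, P) = P + m
D(162 + 207, (-69 + U) + B(5, -7)) - 1*203686 = (((-69 - 32/55) + 5*(-7)) + (162 + 207)) - 1*203686 = ((-3827/55 - 35) + 369) - 203686 = (-5752/55 + 369) - 203686 = 14543/55 - 203686 = -11188187/55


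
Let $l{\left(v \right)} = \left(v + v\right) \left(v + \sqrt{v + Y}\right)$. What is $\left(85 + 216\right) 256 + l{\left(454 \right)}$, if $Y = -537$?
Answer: $489288 + 908 i \sqrt{83} \approx 4.8929 \cdot 10^{5} + 8272.3 i$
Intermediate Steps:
$l{\left(v \right)} = 2 v \left(v + \sqrt{-537 + v}\right)$ ($l{\left(v \right)} = \left(v + v\right) \left(v + \sqrt{v - 537}\right) = 2 v \left(v + \sqrt{-537 + v}\right)$)
$\left(85 + 216\right) 256 + l{\left(454 \right)} = \left(85 + 216\right) 256 + 2 \cdot 454 \left(454 + \sqrt{-537 + 454}\right) = 301 \cdot 256 + 2 \cdot 454 \left(454 + \sqrt{-83}\right) = 77056 + 2 \cdot 454 \left(454 + i \sqrt{83}\right) = 77056 + \left(412232 + 908 i \sqrt{83}\right) = 489288 + 908 i \sqrt{83}$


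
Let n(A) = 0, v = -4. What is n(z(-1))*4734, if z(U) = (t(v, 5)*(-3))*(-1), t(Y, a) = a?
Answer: 0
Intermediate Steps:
z(U) = 15 (z(U) = (5*(-3))*(-1) = -15*(-1) = 15)
n(z(-1))*4734 = 0*4734 = 0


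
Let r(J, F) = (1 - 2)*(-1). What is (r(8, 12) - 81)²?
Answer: 6400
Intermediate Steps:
r(J, F) = 1 (r(J, F) = -1*(-1) = 1)
(r(8, 12) - 81)² = (1 - 81)² = (-80)² = 6400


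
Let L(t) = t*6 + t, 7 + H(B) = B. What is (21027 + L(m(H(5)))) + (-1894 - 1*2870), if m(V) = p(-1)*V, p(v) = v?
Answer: 16277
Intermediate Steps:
H(B) = -7 + B
m(V) = -V
L(t) = 7*t (L(t) = 6*t + t = 7*t)
(21027 + L(m(H(5)))) + (-1894 - 1*2870) = (21027 + 7*(-(-7 + 5))) + (-1894 - 1*2870) = (21027 + 7*(-1*(-2))) + (-1894 - 2870) = (21027 + 7*2) - 4764 = (21027 + 14) - 4764 = 21041 - 4764 = 16277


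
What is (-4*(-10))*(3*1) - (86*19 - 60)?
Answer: -1454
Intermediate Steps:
(-4*(-10))*(3*1) - (86*19 - 60) = 40*3 - (1634 - 60) = 120 - 1*1574 = 120 - 1574 = -1454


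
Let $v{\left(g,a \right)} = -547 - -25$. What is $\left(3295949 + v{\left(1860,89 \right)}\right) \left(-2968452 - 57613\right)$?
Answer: $-9972176304755$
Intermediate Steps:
$v{\left(g,a \right)} = -522$ ($v{\left(g,a \right)} = -547 + 25 = -522$)
$\left(3295949 + v{\left(1860,89 \right)}\right) \left(-2968452 - 57613\right) = \left(3295949 - 522\right) \left(-2968452 - 57613\right) = 3295427 \left(-3026065\right) = -9972176304755$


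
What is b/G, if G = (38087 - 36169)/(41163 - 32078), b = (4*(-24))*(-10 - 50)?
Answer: 26164800/959 ≈ 27283.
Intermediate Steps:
b = 5760 (b = -96*(-60) = 5760)
G = 1918/9085 ≈ 0.21112
b/G = 5760/(1918/9085) = 5760*(9085/1918) = 26164800/959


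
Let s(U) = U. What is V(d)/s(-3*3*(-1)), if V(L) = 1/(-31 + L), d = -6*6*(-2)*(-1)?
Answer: -1/927 ≈ -0.0010787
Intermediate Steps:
d = -72 (d = -(-72)*(-1) = -6*12 = -72)
V(d)/s(-3*3*(-1)) = 1/((-31 - 72)*((-3*3*(-1)))) = 1/((-103)*((-9*(-1)))) = -1/103/9 = -1/103*1/9 = -1/927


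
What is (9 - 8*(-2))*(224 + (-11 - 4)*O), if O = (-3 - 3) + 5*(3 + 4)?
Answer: -5275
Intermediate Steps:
O = 29 (O = -6 + 5*7 = -6 + 35 = 29)
(9 - 8*(-2))*(224 + (-11 - 4)*O) = (9 - 8*(-2))*(224 + (-11 - 4)*29) = (9 + 16)*(224 - 15*29) = 25*(224 - 435) = 25*(-211) = -5275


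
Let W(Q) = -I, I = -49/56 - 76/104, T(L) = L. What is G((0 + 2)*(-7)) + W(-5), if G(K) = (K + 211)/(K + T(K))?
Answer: -3953/728 ≈ -5.4299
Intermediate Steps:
G(K) = (211 + K)/(2*K) (G(K) = (K + 211)/(K + K) = (211 + K)/((2*K)) = (211 + K)*(1/(2*K)) = (211 + K)/(2*K))
I = -167/104 (I = -49*1/56 - 76*1/104 = -7/8 - 19/26 = -167/104 ≈ -1.6058)
W(Q) = 167/104 (W(Q) = -1*(-167/104) = 167/104)
G((0 + 2)*(-7)) + W(-5) = (211 + (0 + 2)*(-7))/(2*(((0 + 2)*(-7)))) + 167/104 = (211 + 2*(-7))/(2*((2*(-7)))) + 167/104 = (½)*(211 - 14)/(-14) + 167/104 = (½)*(-1/14)*197 + 167/104 = -197/28 + 167/104 = -3953/728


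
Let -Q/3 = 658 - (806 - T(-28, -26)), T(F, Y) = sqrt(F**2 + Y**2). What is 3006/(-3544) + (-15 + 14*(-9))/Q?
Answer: -10763341/9056692 - 47*sqrt(365)/10222 ≈ -1.2763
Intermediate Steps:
Q = 444 - 6*sqrt(365) (Q = -3*(658 - (806 - sqrt((-28)**2 + (-26)**2))) = -3*(658 - (806 - sqrt(784 + 676))) = -3*(658 - (806 - sqrt(1460))) = -3*(658 - (806 - 2*sqrt(365))) = -3*(658 + (-806 + 2*sqrt(365))) = -3*(-148 + 2*sqrt(365)) = 444 - 6*sqrt(365) ≈ 329.37)
3006/(-3544) + (-15 + 14*(-9))/Q = 3006/(-3544) + (-15 + 14*(-9))/(444 - 6*sqrt(365)) = 3006*(-1/3544) + (-15 - 126)/(444 - 6*sqrt(365)) = -1503/1772 - 141/(444 - 6*sqrt(365))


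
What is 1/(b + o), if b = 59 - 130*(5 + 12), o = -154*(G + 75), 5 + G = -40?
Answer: -1/6771 ≈ -0.00014769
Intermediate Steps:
G = -45 (G = -5 - 40 = -45)
o = -4620 (o = -154*(-45 + 75) = -154*30 = -4620)
b = -2151 (b = 59 - 130*17 = 59 - 2210 = -2151)
1/(b + o) = 1/(-2151 - 4620) = 1/(-6771) = -1/6771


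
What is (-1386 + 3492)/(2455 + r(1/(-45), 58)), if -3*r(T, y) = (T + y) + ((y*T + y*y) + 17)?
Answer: 284310/176729 ≈ 1.6087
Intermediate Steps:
r(T, y) = -17/3 - T/3 - y/3 - y**2/3 - T*y/3 (r(T, y) = -((T + y) + ((y*T + y*y) + 17))/3 = -((T + y) + ((T*y + y**2) + 17))/3 = -((T + y) + ((y**2 + T*y) + 17))/3 = -((T + y) + (17 + y**2 + T*y))/3 = -(17 + T + y + y**2 + T*y)/3 = -17/3 - T/3 - y/3 - y**2/3 - T*y/3)
(-1386 + 3492)/(2455 + r(1/(-45), 58)) = (-1386 + 3492)/(2455 + (-17/3 - 1/3/(-45) - 1/3*58 - 1/3*58**2 - 1/3*58/(-45))) = 2106/(2455 + (-17/3 - 1/3*(-1/45) - 58/3 - 1/3*3364 - 1/3*(-1/45)*58)) = 2106/(2455 + (-17/3 + 1/135 - 58/3 - 3364/3 + 58/135)) = 2106/(2455 - 154696/135) = 2106/(176729/135) = 2106*(135/176729) = 284310/176729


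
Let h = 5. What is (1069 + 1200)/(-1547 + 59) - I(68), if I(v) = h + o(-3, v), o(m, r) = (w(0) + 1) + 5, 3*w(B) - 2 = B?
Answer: -6543/496 ≈ -13.192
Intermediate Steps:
w(B) = ⅔ + B/3
o(m, r) = 20/3 (o(m, r) = ((⅔ + (⅓)*0) + 1) + 5 = ((⅔ + 0) + 1) + 5 = (⅔ + 1) + 5 = 5/3 + 5 = 20/3)
I(v) = 35/3 (I(v) = 5 + 20/3 = 35/3)
(1069 + 1200)/(-1547 + 59) - I(68) = (1069 + 1200)/(-1547 + 59) - 1*35/3 = 2269/(-1488) - 35/3 = 2269*(-1/1488) - 35/3 = -2269/1488 - 35/3 = -6543/496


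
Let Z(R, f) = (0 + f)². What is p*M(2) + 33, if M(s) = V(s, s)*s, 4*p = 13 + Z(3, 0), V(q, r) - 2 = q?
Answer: 59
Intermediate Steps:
V(q, r) = 2 + q
Z(R, f) = f²
p = 13/4 (p = (13 + 0²)/4 = (13 + 0)/4 = (¼)*13 = 13/4 ≈ 3.2500)
M(s) = s*(2 + s) (M(s) = (2 + s)*s = s*(2 + s))
p*M(2) + 33 = 13*(2*(2 + 2))/4 + 33 = 13*(2*4)/4 + 33 = (13/4)*8 + 33 = 26 + 33 = 59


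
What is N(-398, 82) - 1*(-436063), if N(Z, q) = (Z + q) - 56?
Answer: 435691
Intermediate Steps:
N(Z, q) = -56 + Z + q
N(-398, 82) - 1*(-436063) = (-56 - 398 + 82) - 1*(-436063) = -372 + 436063 = 435691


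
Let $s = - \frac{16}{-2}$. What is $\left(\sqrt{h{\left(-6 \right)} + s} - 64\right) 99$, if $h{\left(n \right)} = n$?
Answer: $-6336 + 99 \sqrt{2} \approx -6196.0$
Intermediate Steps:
$s = 8$ ($s = \left(-16\right) \left(- \frac{1}{2}\right) = 8$)
$\left(\sqrt{h{\left(-6 \right)} + s} - 64\right) 99 = \left(\sqrt{-6 + 8} - 64\right) 99 = \left(\sqrt{2} - 64\right) 99 = \left(-64 + \sqrt{2}\right) 99 = -6336 + 99 \sqrt{2}$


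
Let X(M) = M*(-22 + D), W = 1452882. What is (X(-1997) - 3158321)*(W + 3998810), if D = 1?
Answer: -16989565721728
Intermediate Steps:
X(M) = -21*M (X(M) = M*(-22 + 1) = M*(-21) = -21*M)
(X(-1997) - 3158321)*(W + 3998810) = (-21*(-1997) - 3158321)*(1452882 + 3998810) = (41937 - 3158321)*5451692 = -3116384*5451692 = -16989565721728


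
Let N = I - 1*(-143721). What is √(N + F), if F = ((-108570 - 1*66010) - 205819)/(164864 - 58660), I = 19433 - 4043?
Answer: √448654662548995/53102 ≈ 398.88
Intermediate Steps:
I = 15390
F = -380399/106204 (F = ((-108570 - 66010) - 205819)/106204 = (-174580 - 205819)*(1/106204) = -380399*1/106204 = -380399/106204 ≈ -3.5818)
N = 159111 (N = 15390 - 1*(-143721) = 15390 + 143721 = 159111)
√(N + F) = √(159111 - 380399/106204) = √(16897844245/106204) = √448654662548995/53102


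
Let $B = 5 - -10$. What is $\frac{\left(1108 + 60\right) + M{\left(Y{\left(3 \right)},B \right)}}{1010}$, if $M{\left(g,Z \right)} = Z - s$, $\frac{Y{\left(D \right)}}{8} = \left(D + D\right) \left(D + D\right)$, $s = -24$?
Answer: $\frac{1207}{1010} \approx 1.195$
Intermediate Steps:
$B = 15$ ($B = 5 + 10 = 15$)
$Y{\left(D \right)} = 32 D^{2}$ ($Y{\left(D \right)} = 8 \left(D + D\right) \left(D + D\right) = 8 \cdot 2 D 2 D = 8 \cdot 4 D^{2} = 32 D^{2}$)
$M{\left(g,Z \right)} = 24 + Z$ ($M{\left(g,Z \right)} = Z - -24 = Z + 24 = 24 + Z$)
$\frac{\left(1108 + 60\right) + M{\left(Y{\left(3 \right)},B \right)}}{1010} = \frac{\left(1108 + 60\right) + \left(24 + 15\right)}{1010} = \left(1168 + 39\right) \frac{1}{1010} = 1207 \cdot \frac{1}{1010} = \frac{1207}{1010}$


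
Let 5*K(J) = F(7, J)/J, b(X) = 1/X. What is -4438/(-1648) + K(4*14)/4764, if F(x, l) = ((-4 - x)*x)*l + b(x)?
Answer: 862287857/320585440 ≈ 2.6897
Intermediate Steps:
b(X) = 1/X
F(x, l) = 1/x + l*x*(-4 - x) (F(x, l) = ((-4 - x)*x)*l + 1/x = (x*(-4 - x))*l + 1/x = l*x*(-4 - x) + 1/x = 1/x + l*x*(-4 - x))
K(J) = (⅐ - 77*J)/(5*J) (K(J) = (((1 - 1*J*7²*(4 + 7))/7)/J)/5 = (((1 - 1*J*49*11)/7)/J)/5 = (((1 - 539*J)/7)/J)/5 = ((⅐ - 77*J)/J)/5 = (⅐ - 77*J)/(5*J))
-4438/(-1648) + K(4*14)/4764 = -4438/(-1648) + ((1 - 2156*14)/(35*((4*14))))/4764 = -4438*(-1/1648) + ((1/35)*(1 - 539*56)/56)*(1/4764) = 2219/824 + ((1/35)*(1/56)*(1 - 30184))*(1/4764) = 2219/824 + ((1/35)*(1/56)*(-30183))*(1/4764) = 2219/824 - 30183/1960*1/4764 = 2219/824 - 10061/3112480 = 862287857/320585440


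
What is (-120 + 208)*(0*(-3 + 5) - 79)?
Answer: -6952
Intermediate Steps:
(-120 + 208)*(0*(-3 + 5) - 79) = 88*(0*2 - 79) = 88*(0 - 79) = 88*(-79) = -6952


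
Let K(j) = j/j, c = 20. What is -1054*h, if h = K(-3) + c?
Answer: -22134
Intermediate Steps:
K(j) = 1
h = 21 (h = 1 + 20 = 21)
-1054*h = -1054*21 = -22134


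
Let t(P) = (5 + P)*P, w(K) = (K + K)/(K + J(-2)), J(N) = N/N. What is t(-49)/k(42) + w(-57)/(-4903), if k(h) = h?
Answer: 21141565/411852 ≈ 51.333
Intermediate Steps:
J(N) = 1
w(K) = 2*K/(1 + K) (w(K) = (K + K)/(K + 1) = (2*K)/(1 + K) = 2*K/(1 + K))
t(P) = P*(5 + P)
t(-49)/k(42) + w(-57)/(-4903) = -49*(5 - 49)/42 + (2*(-57)/(1 - 57))/(-4903) = -49*(-44)*(1/42) + (2*(-57)/(-56))*(-1/4903) = 2156*(1/42) + (2*(-57)*(-1/56))*(-1/4903) = 154/3 + (57/28)*(-1/4903) = 154/3 - 57/137284 = 21141565/411852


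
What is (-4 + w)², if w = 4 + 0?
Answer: 0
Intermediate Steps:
w = 4
(-4 + w)² = (-4 + 4)² = 0² = 0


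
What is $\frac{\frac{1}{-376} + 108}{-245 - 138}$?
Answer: $- \frac{40607}{144008} \approx -0.28198$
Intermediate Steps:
$\frac{\frac{1}{-376} + 108}{-245 - 138} = \frac{- \frac{1}{376} + 108}{-383} = \frac{40607}{376} \left(- \frac{1}{383}\right) = - \frac{40607}{144008}$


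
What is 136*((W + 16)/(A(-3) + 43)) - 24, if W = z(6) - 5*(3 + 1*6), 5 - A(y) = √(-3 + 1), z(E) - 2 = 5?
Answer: -99480/1153 - 1496*I*√2/1153 ≈ -86.279 - 1.8349*I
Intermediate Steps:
z(E) = 7 (z(E) = 2 + 5 = 7)
A(y) = 5 - I*√2 (A(y) = 5 - √(-3 + 1) = 5 - √(-2) = 5 - I*√2)
W = -38 (W = 7 - 5*(3 + 1*6) = 7 - 5*(3 + 6) = 7 - 5*9 = 7 - 45 = -38)
136*((W + 16)/(A(-3) + 43)) - 24 = 136*((-38 + 16)/((5 - I*√2) + 43)) - 24 = 136*(-22/(48 - I*√2)) - 24 = -2992/(48 - I*√2) - 24 = -24 - 2992/(48 - I*√2)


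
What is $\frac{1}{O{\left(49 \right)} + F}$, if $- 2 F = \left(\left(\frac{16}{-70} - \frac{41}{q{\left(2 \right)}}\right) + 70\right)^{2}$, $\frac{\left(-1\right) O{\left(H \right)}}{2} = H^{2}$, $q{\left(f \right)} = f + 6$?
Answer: $- \frac{156800}{1080599801} \approx -0.0001451$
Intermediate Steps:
$q{\left(f \right)} = 6 + f$
$O{\left(H \right)} = - 2 H^{2}$
$F = - \frac{327646201}{156800}$ ($F = - \frac{\left(\left(\frac{16}{-70} - \frac{41}{6 + 2}\right) + 70\right)^{2}}{2} = - \frac{\left(\left(16 \left(- \frac{1}{70}\right) - \frac{41}{8}\right) + 70\right)^{2}}{2} = - \frac{\left(\left(- \frac{8}{35} - \frac{41}{8}\right) + 70\right)^{2}}{2} = - \frac{\left(- \frac{1499}{280} + 70\right)^{2}}{2} = - \frac{\left(\frac{18101}{280}\right)^{2}}{2} = \left(- \frac{1}{2}\right) \frac{327646201}{78400} = - \frac{327646201}{156800} \approx -2089.6$)
$\frac{1}{O{\left(49 \right)} + F} = \frac{1}{- 2 \cdot 49^{2} - \frac{327646201}{156800}} = \frac{1}{\left(-2\right) 2401 - \frac{327646201}{156800}} = \frac{1}{-4802 - \frac{327646201}{156800}} = \frac{1}{- \frac{1080599801}{156800}} = - \frac{156800}{1080599801}$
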